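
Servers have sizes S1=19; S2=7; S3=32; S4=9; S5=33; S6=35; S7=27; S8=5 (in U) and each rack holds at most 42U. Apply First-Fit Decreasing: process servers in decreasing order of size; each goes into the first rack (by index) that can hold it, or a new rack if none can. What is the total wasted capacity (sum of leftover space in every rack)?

Sorted descending: 35, 33, 32, 27, 19, 9, 7, 5.
rack 1: place 35U, 7U left
rack 2: place 33U, 9U left
rack 3: place 32U, 10U left
rack 4: place 27U, 15U left
rack 5: place 19U, 23U left
rack 2: place 9U, 0U left
rack 1: place 7U, 0U left
rack 3: place 5U, 5U left
5 racks × 42U = 210U; used 167U; unused 43U.

43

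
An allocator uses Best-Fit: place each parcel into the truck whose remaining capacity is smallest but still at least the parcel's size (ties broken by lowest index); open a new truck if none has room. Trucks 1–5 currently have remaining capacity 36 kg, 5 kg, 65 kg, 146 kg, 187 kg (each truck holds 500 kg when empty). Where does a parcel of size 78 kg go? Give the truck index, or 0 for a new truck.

4

Trucks with room: truck 4 (146 kg), truck 5 (187 kg).
Tightest fit is truck 4 with 146 kg free.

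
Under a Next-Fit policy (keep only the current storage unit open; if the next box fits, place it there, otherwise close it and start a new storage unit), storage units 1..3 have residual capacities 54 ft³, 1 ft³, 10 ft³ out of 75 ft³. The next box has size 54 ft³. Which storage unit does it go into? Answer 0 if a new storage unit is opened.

Next-Fit only looks at storage unit 3, which has 10 ft³ free.
54 ft³ does not fit, so a new storage unit is opened.

0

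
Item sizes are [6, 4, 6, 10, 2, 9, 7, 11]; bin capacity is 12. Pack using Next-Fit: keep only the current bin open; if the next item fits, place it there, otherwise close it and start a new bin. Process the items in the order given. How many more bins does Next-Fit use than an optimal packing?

1

Next-Fit: [6,4] [6] [10,2] [9] [7] [11] → 6 bins.
Total size 55; any packing needs at least ⌈55/12⌉ = 5 bins.
An optimal packing achieves that bound: [11] [10,2] [9] [7,4] [6,6] → 5 bins.
Excess: 6 − 5 = 1.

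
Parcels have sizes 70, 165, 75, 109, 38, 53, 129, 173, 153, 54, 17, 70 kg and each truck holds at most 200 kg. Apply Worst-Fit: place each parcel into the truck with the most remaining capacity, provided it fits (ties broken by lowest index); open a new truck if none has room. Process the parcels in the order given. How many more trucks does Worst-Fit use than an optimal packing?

1

Worst-Fit: [70,75,53] [165] [109,38,17] [129,54] [173] [153] [70] → 7 trucks.
Total size 1106 kg; any packing needs at least ⌈1106/200⌉ = 6 trucks.
An optimal packing achieves that bound: [173,17] [165] [153,38] [129,70] [109,75] [70,54,53] → 6 trucks.
Excess: 7 − 6 = 1.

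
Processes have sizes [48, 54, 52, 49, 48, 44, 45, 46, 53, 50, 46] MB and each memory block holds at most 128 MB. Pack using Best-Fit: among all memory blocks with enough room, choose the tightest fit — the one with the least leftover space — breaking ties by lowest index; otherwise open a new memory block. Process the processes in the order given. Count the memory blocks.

48 MB → memory block 1 (remaining 80 MB)
54 MB → memory block 1 (remaining 26 MB)
52 MB → memory block 2 (remaining 76 MB)
49 MB → memory block 2 (remaining 27 MB)
48 MB → memory block 3 (remaining 80 MB)
44 MB → memory block 3 (remaining 36 MB)
45 MB → memory block 4 (remaining 83 MB)
46 MB → memory block 4 (remaining 37 MB)
53 MB → memory block 5 (remaining 75 MB)
50 MB → memory block 5 (remaining 25 MB)
46 MB → memory block 6 (remaining 82 MB)

6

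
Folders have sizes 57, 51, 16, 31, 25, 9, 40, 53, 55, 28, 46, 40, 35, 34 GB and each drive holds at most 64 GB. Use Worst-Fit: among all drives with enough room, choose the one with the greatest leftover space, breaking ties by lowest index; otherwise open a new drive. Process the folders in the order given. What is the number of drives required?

11 drives

drive 1: place 57 GB, 7 GB left
drive 2: place 51 GB, 13 GB left
drive 3: place 16 GB, 48 GB left
drive 3: place 31 GB, 17 GB left
drive 4: place 25 GB, 39 GB left
drive 4: place 9 GB, 30 GB left
drive 5: place 40 GB, 24 GB left
drive 6: place 53 GB, 11 GB left
drive 7: place 55 GB, 9 GB left
drive 4: place 28 GB, 2 GB left
drive 8: place 46 GB, 18 GB left
drive 9: place 40 GB, 24 GB left
drive 10: place 35 GB, 29 GB left
drive 11: place 34 GB, 30 GB left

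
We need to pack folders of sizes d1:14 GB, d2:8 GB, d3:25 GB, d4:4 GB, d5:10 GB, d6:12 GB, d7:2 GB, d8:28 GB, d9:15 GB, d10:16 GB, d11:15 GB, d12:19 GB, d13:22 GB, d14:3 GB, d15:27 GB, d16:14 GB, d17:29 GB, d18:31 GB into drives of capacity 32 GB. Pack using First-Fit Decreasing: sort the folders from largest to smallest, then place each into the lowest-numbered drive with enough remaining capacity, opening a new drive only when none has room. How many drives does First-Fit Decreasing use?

Sorted descending: 31, 29, 28, 27, 25, 22, 19, 16, 15, 15, 14, 14, 12, 10, 8, 4, 3, 2.
Put 31 GB in drive 1; 1 GB remain.
Put 29 GB in drive 2; 3 GB remain.
Put 28 GB in drive 3; 4 GB remain.
Put 27 GB in drive 4; 5 GB remain.
Put 25 GB in drive 5; 7 GB remain.
Put 22 GB in drive 6; 10 GB remain.
Put 19 GB in drive 7; 13 GB remain.
Put 16 GB in drive 8; 16 GB remain.
Put 15 GB in drive 8; 1 GB remain.
Put 15 GB in drive 9; 17 GB remain.
Put 14 GB in drive 9; 3 GB remain.
Put 14 GB in drive 10; 18 GB remain.
Put 12 GB in drive 7; 1 GB remain.
Put 10 GB in drive 6; 0 GB remain.
Put 8 GB in drive 10; 10 GB remain.
Put 4 GB in drive 3; 0 GB remain.
Put 3 GB in drive 2; 0 GB remain.
Put 2 GB in drive 4; 3 GB remain.
Final drives: [31] [29,3] [28,4] [27,2] [25] [22,10] [19,12] [16,15] [15,14] [14,8].

10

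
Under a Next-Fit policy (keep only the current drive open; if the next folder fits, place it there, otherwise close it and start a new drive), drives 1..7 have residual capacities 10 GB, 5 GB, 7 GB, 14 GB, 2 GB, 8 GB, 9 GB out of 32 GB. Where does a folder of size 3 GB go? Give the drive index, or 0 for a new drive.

Next-Fit only looks at drive 7, which has 9 GB free.
3 GB fits there.

7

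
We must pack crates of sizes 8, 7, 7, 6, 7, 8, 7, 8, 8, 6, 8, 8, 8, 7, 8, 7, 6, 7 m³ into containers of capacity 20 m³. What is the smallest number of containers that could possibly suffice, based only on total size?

7 containers

Total size = 8 + 7 + 7 + 6 + 7 + 8 + 7 + 8 + 8 + 6 + 8 + 8 + 8 + 7 + 8 + 7 + 6 + 7 = 131 m³.
⌈131 / 20⌉ = 7.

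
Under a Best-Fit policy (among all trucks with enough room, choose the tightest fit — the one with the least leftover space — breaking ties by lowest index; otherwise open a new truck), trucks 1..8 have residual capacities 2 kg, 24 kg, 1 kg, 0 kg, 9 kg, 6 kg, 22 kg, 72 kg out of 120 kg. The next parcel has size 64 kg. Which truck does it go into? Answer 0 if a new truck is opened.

Trucks with room: truck 8 (72 kg).
Tightest fit is truck 8 with 72 kg free.

8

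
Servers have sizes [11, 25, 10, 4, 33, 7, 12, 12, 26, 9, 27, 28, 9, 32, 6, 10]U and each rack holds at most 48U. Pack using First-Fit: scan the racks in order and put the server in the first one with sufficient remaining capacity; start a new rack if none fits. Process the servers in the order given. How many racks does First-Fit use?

rack 1: place 11U, 37U left
rack 1: place 25U, 12U left
rack 1: place 10U, 2U left
rack 2: place 4U, 44U left
rack 2: place 33U, 11U left
rack 2: place 7U, 4U left
rack 3: place 12U, 36U left
rack 3: place 12U, 24U left
rack 4: place 26U, 22U left
rack 3: place 9U, 15U left
rack 5: place 27U, 21U left
rack 6: place 28U, 20U left
rack 3: place 9U, 6U left
rack 7: place 32U, 16U left
rack 3: place 6U, 0U left
rack 4: place 10U, 12U left

7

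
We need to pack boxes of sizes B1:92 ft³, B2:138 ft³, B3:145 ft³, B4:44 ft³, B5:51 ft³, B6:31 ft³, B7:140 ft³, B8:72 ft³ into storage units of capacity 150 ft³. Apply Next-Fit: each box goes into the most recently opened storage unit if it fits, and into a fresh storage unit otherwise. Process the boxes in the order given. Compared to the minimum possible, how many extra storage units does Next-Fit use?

Next-Fit: [92] [138] [145] [44,51,31] [140] [72] → 6 storage units.
Total size 713 ft³; any packing needs at least ⌈713/150⌉ = 5 storage units.
An optimal packing achieves that bound: [145] [140] [138] [92,51] [72,44,31] → 5 storage units.
Excess: 6 − 5 = 1.

1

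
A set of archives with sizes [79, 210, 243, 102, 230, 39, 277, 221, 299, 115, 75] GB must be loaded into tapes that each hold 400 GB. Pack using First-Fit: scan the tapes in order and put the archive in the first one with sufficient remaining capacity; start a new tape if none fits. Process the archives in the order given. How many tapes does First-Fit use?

tape 1: place 79 GB, 321 GB left
tape 1: place 210 GB, 111 GB left
tape 2: place 243 GB, 157 GB left
tape 1: place 102 GB, 9 GB left
tape 3: place 230 GB, 170 GB left
tape 2: place 39 GB, 118 GB left
tape 4: place 277 GB, 123 GB left
tape 5: place 221 GB, 179 GB left
tape 6: place 299 GB, 101 GB left
tape 2: place 115 GB, 3 GB left
tape 3: place 75 GB, 95 GB left
Final tapes: [79,210,102] [243,39,115] [230,75] [277] [221] [299].

6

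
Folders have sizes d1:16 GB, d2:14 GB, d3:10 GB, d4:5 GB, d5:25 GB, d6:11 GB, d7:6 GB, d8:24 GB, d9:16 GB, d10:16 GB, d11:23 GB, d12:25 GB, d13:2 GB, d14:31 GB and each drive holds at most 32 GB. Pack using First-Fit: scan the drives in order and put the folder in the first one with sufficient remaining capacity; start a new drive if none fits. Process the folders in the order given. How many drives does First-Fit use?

8

drive 1: place d1 (16 GB), 16 GB left
drive 1: place d2 (14 GB), 2 GB left
drive 2: place d3 (10 GB), 22 GB left
drive 2: place d4 (5 GB), 17 GB left
drive 3: place d5 (25 GB), 7 GB left
drive 2: place d6 (11 GB), 6 GB left
drive 2: place d7 (6 GB), 0 GB left
drive 4: place d8 (24 GB), 8 GB left
drive 5: place d9 (16 GB), 16 GB left
drive 5: place d10 (16 GB), 0 GB left
drive 6: place d11 (23 GB), 9 GB left
drive 7: place d12 (25 GB), 7 GB left
drive 1: place d13 (2 GB), 0 GB left
drive 8: place d14 (31 GB), 1 GB left
Final drives: [16,14,2] [10,5,11,6] [25] [24] [16,16] [23] [25] [31].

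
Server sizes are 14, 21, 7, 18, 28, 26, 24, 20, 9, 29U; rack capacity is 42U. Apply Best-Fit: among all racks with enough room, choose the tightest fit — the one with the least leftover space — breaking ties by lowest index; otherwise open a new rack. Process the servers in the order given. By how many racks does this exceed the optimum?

1

Best-Fit: [14,21,7] [18,24] [28,9] [26] [20] [29] → 6 racks.
Total size 196U; any packing needs at least ⌈196/42⌉ = 5 racks.
An optimal packing achieves that bound: [29,9] [28,14] [26,7] [24,18] [21,20] → 5 racks.
Excess: 6 − 5 = 1.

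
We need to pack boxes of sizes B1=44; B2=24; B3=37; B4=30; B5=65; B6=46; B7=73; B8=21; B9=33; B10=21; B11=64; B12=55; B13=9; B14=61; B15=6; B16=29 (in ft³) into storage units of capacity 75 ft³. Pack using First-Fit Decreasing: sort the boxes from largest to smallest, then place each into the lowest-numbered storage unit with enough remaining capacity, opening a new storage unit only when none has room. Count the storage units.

9

Sorted descending: 73, 65, 64, 61, 55, 46, 44, 37, 33, 30, 29, 24, 21, 21, 9, 6.
73 ft³ → storage unit 1 (remaining 2 ft³)
65 ft³ → storage unit 2 (remaining 10 ft³)
64 ft³ → storage unit 3 (remaining 11 ft³)
61 ft³ → storage unit 4 (remaining 14 ft³)
55 ft³ → storage unit 5 (remaining 20 ft³)
46 ft³ → storage unit 6 (remaining 29 ft³)
44 ft³ → storage unit 7 (remaining 31 ft³)
37 ft³ → storage unit 8 (remaining 38 ft³)
33 ft³ → storage unit 8 (remaining 5 ft³)
30 ft³ → storage unit 7 (remaining 1 ft³)
29 ft³ → storage unit 6 (remaining 0 ft³)
24 ft³ → storage unit 9 (remaining 51 ft³)
21 ft³ → storage unit 9 (remaining 30 ft³)
21 ft³ → storage unit 9 (remaining 9 ft³)
9 ft³ → storage unit 2 (remaining 1 ft³)
6 ft³ → storage unit 3 (remaining 5 ft³)
Final storage units: [73] [65,9] [64,6] [61] [55] [46,29] [44,30] [37,33] [24,21,21].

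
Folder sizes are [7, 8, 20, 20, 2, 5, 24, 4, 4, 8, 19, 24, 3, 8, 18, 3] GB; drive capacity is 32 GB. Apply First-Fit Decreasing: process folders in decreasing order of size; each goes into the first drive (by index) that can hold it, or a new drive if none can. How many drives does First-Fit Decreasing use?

Sorted descending: 24, 24, 20, 20, 19, 18, 8, 8, 8, 7, 5, 4, 4, 3, 3, 2.
24 GB → drive 1 (remaining 8 GB)
24 GB → drive 2 (remaining 8 GB)
20 GB → drive 3 (remaining 12 GB)
20 GB → drive 4 (remaining 12 GB)
19 GB → drive 5 (remaining 13 GB)
18 GB → drive 6 (remaining 14 GB)
8 GB → drive 1 (remaining 0 GB)
8 GB → drive 2 (remaining 0 GB)
8 GB → drive 3 (remaining 4 GB)
7 GB → drive 4 (remaining 5 GB)
5 GB → drive 4 (remaining 0 GB)
4 GB → drive 3 (remaining 0 GB)
4 GB → drive 5 (remaining 9 GB)
3 GB → drive 5 (remaining 6 GB)
3 GB → drive 5 (remaining 3 GB)
2 GB → drive 5 (remaining 1 GB)

6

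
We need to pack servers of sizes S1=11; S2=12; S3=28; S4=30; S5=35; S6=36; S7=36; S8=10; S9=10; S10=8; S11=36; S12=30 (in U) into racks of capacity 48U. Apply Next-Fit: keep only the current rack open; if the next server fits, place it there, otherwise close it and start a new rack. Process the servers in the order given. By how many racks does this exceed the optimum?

2

Next-Fit: [11,12] [28] [30] [35] [36] [36,10] [10,8] [36] [30] → 9 racks.
7 servers exceed 24U (half the capacity), and no two of those can share a rack, so at least 7 racks are needed.
An optimal packing achieves that bound: [36,12] [36,11] [36,10] [35,10] [30,8] [30] [28] → 7 racks.
Excess: 9 − 7 = 2.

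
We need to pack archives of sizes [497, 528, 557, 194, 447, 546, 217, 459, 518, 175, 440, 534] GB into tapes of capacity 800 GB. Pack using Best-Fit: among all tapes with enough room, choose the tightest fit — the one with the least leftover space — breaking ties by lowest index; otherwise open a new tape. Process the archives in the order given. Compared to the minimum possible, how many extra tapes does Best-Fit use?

Best-Fit: [497] [528,175] [557,194] [447] [546,217] [459] [518] [440] [534] → 9 tapes.
9 archives exceed 400 GB (half the capacity), and no two of those can share a tape, so at least 9 tapes are needed.
So 9 is already optimal.

0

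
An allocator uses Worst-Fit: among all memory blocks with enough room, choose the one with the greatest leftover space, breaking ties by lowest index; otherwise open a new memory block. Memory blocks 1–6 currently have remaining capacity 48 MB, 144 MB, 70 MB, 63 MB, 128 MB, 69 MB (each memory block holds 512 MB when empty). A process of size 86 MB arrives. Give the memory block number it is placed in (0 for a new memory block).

2

Memory blocks with room: memory block 2 (144 MB), memory block 5 (128 MB).
Most room is memory block 2 with 144 MB free.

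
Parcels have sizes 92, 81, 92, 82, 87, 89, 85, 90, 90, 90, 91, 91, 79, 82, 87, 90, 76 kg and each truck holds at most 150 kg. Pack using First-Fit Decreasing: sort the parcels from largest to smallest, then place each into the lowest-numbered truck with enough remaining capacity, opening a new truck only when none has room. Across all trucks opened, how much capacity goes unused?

1076

Sorted descending: 92, 92, 91, 91, 90, 90, 90, 90, 89, 87, 87, 85, 82, 82, 81, 79, 76.
92 kg → truck 1 (remaining 58 kg)
92 kg → truck 2 (remaining 58 kg)
91 kg → truck 3 (remaining 59 kg)
91 kg → truck 4 (remaining 59 kg)
90 kg → truck 5 (remaining 60 kg)
90 kg → truck 6 (remaining 60 kg)
90 kg → truck 7 (remaining 60 kg)
90 kg → truck 8 (remaining 60 kg)
89 kg → truck 9 (remaining 61 kg)
87 kg → truck 10 (remaining 63 kg)
87 kg → truck 11 (remaining 63 kg)
85 kg → truck 12 (remaining 65 kg)
82 kg → truck 13 (remaining 68 kg)
82 kg → truck 14 (remaining 68 kg)
81 kg → truck 15 (remaining 69 kg)
79 kg → truck 16 (remaining 71 kg)
76 kg → truck 17 (remaining 74 kg)
17 trucks × 150 kg = 2550 kg; used 1474 kg; unused 1076 kg.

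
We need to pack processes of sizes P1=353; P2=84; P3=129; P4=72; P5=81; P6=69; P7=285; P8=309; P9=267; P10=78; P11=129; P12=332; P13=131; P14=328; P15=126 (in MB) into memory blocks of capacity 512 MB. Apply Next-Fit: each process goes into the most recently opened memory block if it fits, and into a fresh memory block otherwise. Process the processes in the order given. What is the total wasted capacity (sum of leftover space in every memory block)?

811

P1 (353 MB) → memory block 1 (remaining 159 MB)
P2 (84 MB) → memory block 1 (remaining 75 MB)
P3 (129 MB) → memory block 2 (remaining 383 MB)
P4 (72 MB) → memory block 2 (remaining 311 MB)
P5 (81 MB) → memory block 2 (remaining 230 MB)
P6 (69 MB) → memory block 2 (remaining 161 MB)
P7 (285 MB) → memory block 3 (remaining 227 MB)
P8 (309 MB) → memory block 4 (remaining 203 MB)
P9 (267 MB) → memory block 5 (remaining 245 MB)
P10 (78 MB) → memory block 5 (remaining 167 MB)
P11 (129 MB) → memory block 5 (remaining 38 MB)
P12 (332 MB) → memory block 6 (remaining 180 MB)
P13 (131 MB) → memory block 6 (remaining 49 MB)
P14 (328 MB) → memory block 7 (remaining 184 MB)
P15 (126 MB) → memory block 7 (remaining 58 MB)
7 memory blocks × 512 MB = 3584 MB; used 2773 MB; unused 811 MB.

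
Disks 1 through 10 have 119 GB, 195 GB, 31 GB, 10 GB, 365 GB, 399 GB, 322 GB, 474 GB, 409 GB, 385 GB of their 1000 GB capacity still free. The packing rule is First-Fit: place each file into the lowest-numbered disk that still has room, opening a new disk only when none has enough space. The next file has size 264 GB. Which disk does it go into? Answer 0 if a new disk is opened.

Disks with room: disk 5 (365 GB), disk 6 (399 GB), disk 7 (322 GB), disk 8 (474 GB), disk 9 (409 GB), disk 10 (385 GB).
The first with room is disk 5.

5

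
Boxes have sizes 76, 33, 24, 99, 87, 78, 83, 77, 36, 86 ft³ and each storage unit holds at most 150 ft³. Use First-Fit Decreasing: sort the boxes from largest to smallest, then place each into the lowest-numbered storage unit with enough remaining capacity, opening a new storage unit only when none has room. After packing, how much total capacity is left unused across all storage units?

371

Sorted descending: 99, 87, 86, 83, 78, 77, 76, 36, 33, 24.
storage unit 1: place 99 ft³, 51 ft³ left
storage unit 2: place 87 ft³, 63 ft³ left
storage unit 3: place 86 ft³, 64 ft³ left
storage unit 4: place 83 ft³, 67 ft³ left
storage unit 5: place 78 ft³, 72 ft³ left
storage unit 6: place 77 ft³, 73 ft³ left
storage unit 7: place 76 ft³, 74 ft³ left
storage unit 1: place 36 ft³, 15 ft³ left
storage unit 2: place 33 ft³, 30 ft³ left
storage unit 2: place 24 ft³, 6 ft³ left
7 storage units × 150 ft³ = 1050 ft³; used 679 ft³; unused 371 ft³.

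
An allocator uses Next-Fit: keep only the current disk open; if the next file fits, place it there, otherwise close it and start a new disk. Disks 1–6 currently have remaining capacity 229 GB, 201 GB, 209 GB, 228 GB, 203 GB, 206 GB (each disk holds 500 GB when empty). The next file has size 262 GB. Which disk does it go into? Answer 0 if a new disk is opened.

Next-Fit only looks at disk 6, which has 206 GB free.
262 GB does not fit, so a new disk is opened.

0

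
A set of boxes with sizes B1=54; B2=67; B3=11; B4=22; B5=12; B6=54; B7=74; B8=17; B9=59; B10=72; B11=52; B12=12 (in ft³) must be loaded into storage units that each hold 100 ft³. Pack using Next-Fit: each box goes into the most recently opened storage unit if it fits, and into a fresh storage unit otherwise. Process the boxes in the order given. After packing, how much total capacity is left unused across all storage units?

194

Put B1 (54 ft³) in storage unit 1; 46 ft³ remain.
Put B2 (67 ft³) in storage unit 2; 33 ft³ remain.
Put B3 (11 ft³) in storage unit 2; 22 ft³ remain.
Put B4 (22 ft³) in storage unit 2; 0 ft³ remain.
Put B5 (12 ft³) in storage unit 3; 88 ft³ remain.
Put B6 (54 ft³) in storage unit 3; 34 ft³ remain.
Put B7 (74 ft³) in storage unit 4; 26 ft³ remain.
Put B8 (17 ft³) in storage unit 4; 9 ft³ remain.
Put B9 (59 ft³) in storage unit 5; 41 ft³ remain.
Put B10 (72 ft³) in storage unit 6; 28 ft³ remain.
Put B11 (52 ft³) in storage unit 7; 48 ft³ remain.
Put B12 (12 ft³) in storage unit 7; 36 ft³ remain.
7 storage units × 100 ft³ = 700 ft³; used 506 ft³; unused 194 ft³.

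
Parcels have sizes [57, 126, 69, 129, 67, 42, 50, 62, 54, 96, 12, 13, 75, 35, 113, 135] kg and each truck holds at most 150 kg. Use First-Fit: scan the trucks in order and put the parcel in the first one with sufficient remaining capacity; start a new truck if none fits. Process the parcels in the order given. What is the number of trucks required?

Put 57 kg in truck 1; 93 kg remain.
Put 126 kg in truck 2; 24 kg remain.
Put 69 kg in truck 1; 24 kg remain.
Put 129 kg in truck 3; 21 kg remain.
Put 67 kg in truck 4; 83 kg remain.
Put 42 kg in truck 4; 41 kg remain.
Put 50 kg in truck 5; 100 kg remain.
Put 62 kg in truck 5; 38 kg remain.
Put 54 kg in truck 6; 96 kg remain.
Put 96 kg in truck 6; 0 kg remain.
Put 12 kg in truck 1; 12 kg remain.
Put 13 kg in truck 2; 11 kg remain.
Put 75 kg in truck 7; 75 kg remain.
Put 35 kg in truck 4; 6 kg remain.
Put 113 kg in truck 8; 37 kg remain.
Put 135 kg in truck 9; 15 kg remain.

9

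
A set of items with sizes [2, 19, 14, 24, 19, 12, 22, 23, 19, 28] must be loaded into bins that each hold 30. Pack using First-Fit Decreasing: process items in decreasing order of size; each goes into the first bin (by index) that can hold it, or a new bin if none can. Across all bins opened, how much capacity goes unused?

58

Sorted descending: 28, 24, 23, 22, 19, 19, 19, 14, 12, 2.
bin 1: place 28, 2 left
bin 2: place 24, 6 left
bin 3: place 23, 7 left
bin 4: place 22, 8 left
bin 5: place 19, 11 left
bin 6: place 19, 11 left
bin 7: place 19, 11 left
bin 8: place 14, 16 left
bin 8: place 12, 4 left
bin 1: place 2, 0 left
8 bins × 30 = 240; used 182; unused 58.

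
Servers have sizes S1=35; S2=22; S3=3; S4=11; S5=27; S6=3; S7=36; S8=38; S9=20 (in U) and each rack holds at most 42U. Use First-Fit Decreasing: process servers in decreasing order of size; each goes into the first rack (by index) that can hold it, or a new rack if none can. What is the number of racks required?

Sorted descending: 38, 36, 35, 27, 22, 20, 11, 3, 3.
rack 1: place 38U, 4U left
rack 2: place 36U, 6U left
rack 3: place 35U, 7U left
rack 4: place 27U, 15U left
rack 5: place 22U, 20U left
rack 5: place 20U, 0U left
rack 4: place 11U, 4U left
rack 1: place 3U, 1U left
rack 2: place 3U, 3U left
Final racks: [38,3] [36,3] [35] [27,11] [22,20].

5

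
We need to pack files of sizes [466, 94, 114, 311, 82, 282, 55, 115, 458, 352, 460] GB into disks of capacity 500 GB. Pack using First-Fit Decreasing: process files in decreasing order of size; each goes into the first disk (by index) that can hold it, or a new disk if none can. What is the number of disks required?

Sorted descending: 466, 460, 458, 352, 311, 282, 115, 114, 94, 82, 55.
466 GB → disk 1 (remaining 34 GB)
460 GB → disk 2 (remaining 40 GB)
458 GB → disk 3 (remaining 42 GB)
352 GB → disk 4 (remaining 148 GB)
311 GB → disk 5 (remaining 189 GB)
282 GB → disk 6 (remaining 218 GB)
115 GB → disk 4 (remaining 33 GB)
114 GB → disk 5 (remaining 75 GB)
94 GB → disk 6 (remaining 124 GB)
82 GB → disk 6 (remaining 42 GB)
55 GB → disk 5 (remaining 20 GB)
Final disks: [466] [460] [458] [352,115] [311,114,55] [282,94,82].

6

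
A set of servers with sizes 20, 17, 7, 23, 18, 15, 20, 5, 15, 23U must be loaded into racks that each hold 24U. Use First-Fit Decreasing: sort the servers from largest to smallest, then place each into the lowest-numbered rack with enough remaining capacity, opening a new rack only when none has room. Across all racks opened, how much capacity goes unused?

Sorted descending: 23, 23, 20, 20, 18, 17, 15, 15, 7, 5.
Put 23U in rack 1; 1U remain.
Put 23U in rack 2; 1U remain.
Put 20U in rack 3; 4U remain.
Put 20U in rack 4; 4U remain.
Put 18U in rack 5; 6U remain.
Put 17U in rack 6; 7U remain.
Put 15U in rack 7; 9U remain.
Put 15U in rack 8; 9U remain.
Put 7U in rack 6; 0U remain.
Put 5U in rack 5; 1U remain.
8 racks × 24U = 192U; used 163U; unused 29U.

29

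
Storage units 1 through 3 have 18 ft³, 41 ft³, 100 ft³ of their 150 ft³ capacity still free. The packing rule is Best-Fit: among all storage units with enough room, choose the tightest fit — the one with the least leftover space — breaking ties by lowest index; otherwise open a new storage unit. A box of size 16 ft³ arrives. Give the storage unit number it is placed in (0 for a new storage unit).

1

Storage units with room: storage unit 1 (18 ft³), storage unit 2 (41 ft³), storage unit 3 (100 ft³).
Tightest fit is storage unit 1 with 18 ft³ free.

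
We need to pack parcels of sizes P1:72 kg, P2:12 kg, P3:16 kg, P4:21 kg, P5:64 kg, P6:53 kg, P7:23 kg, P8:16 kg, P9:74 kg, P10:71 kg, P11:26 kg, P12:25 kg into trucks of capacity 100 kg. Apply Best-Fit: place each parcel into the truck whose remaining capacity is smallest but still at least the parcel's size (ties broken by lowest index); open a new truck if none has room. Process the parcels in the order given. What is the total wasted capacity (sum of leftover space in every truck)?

27

truck 1: place P1 (72 kg), 28 kg left
truck 1: place P2 (12 kg), 16 kg left
truck 1: place P3 (16 kg), 0 kg left
truck 2: place P4 (21 kg), 79 kg left
truck 2: place P5 (64 kg), 15 kg left
truck 3: place P6 (53 kg), 47 kg left
truck 3: place P7 (23 kg), 24 kg left
truck 3: place P8 (16 kg), 8 kg left
truck 4: place P9 (74 kg), 26 kg left
truck 5: place P10 (71 kg), 29 kg left
truck 4: place P11 (26 kg), 0 kg left
truck 5: place P12 (25 kg), 4 kg left
5 trucks × 100 kg = 500 kg; used 473 kg; unused 27 kg.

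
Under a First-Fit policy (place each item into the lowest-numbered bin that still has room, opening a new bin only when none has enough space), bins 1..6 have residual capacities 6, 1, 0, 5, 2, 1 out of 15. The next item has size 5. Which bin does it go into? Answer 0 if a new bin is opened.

Bins with room: bin 1 (6), bin 4 (5).
The first with room is bin 1.

1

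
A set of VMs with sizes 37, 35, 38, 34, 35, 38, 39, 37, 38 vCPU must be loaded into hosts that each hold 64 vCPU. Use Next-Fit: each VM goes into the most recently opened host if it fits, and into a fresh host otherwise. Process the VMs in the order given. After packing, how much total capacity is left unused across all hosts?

245

Put 37 vCPU in host 1; 27 vCPU remain.
Put 35 vCPU in host 2; 29 vCPU remain.
Put 38 vCPU in host 3; 26 vCPU remain.
Put 34 vCPU in host 4; 30 vCPU remain.
Put 35 vCPU in host 5; 29 vCPU remain.
Put 38 vCPU in host 6; 26 vCPU remain.
Put 39 vCPU in host 7; 25 vCPU remain.
Put 37 vCPU in host 8; 27 vCPU remain.
Put 38 vCPU in host 9; 26 vCPU remain.
9 hosts × 64 vCPU = 576 vCPU; used 331 vCPU; unused 245 vCPU.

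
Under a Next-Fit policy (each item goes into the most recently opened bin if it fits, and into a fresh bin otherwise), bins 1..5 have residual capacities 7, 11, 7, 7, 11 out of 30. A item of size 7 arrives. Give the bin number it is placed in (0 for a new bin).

Next-Fit only looks at bin 5, which has 11 free.
7 fits there.

5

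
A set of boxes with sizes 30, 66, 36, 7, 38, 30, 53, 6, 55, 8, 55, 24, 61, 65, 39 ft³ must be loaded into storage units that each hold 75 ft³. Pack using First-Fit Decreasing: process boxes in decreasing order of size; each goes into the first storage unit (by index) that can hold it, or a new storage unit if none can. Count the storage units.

9

Sorted descending: 66, 65, 61, 55, 55, 53, 39, 38, 36, 30, 30, 24, 8, 7, 6.
66 ft³ → storage unit 1 (remaining 9 ft³)
65 ft³ → storage unit 2 (remaining 10 ft³)
61 ft³ → storage unit 3 (remaining 14 ft³)
55 ft³ → storage unit 4 (remaining 20 ft³)
55 ft³ → storage unit 5 (remaining 20 ft³)
53 ft³ → storage unit 6 (remaining 22 ft³)
39 ft³ → storage unit 7 (remaining 36 ft³)
38 ft³ → storage unit 8 (remaining 37 ft³)
36 ft³ → storage unit 7 (remaining 0 ft³)
30 ft³ → storage unit 8 (remaining 7 ft³)
30 ft³ → storage unit 9 (remaining 45 ft³)
24 ft³ → storage unit 9 (remaining 21 ft³)
8 ft³ → storage unit 1 (remaining 1 ft³)
7 ft³ → storage unit 2 (remaining 3 ft³)
6 ft³ → storage unit 3 (remaining 8 ft³)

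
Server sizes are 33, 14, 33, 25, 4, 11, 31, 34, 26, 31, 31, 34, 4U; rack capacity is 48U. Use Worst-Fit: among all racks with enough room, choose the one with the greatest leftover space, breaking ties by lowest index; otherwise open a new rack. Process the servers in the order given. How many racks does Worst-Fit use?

33U → rack 1 (remaining 15U)
14U → rack 1 (remaining 1U)
33U → rack 2 (remaining 15U)
25U → rack 3 (remaining 23U)
4U → rack 3 (remaining 19U)
11U → rack 3 (remaining 8U)
31U → rack 4 (remaining 17U)
34U → rack 5 (remaining 14U)
26U → rack 6 (remaining 22U)
31U → rack 7 (remaining 17U)
31U → rack 8 (remaining 17U)
34U → rack 9 (remaining 14U)
4U → rack 6 (remaining 18U)
Final racks: [33,14] [33] [25,4,11] [31] [34] [26,4] [31] [31] [34].

9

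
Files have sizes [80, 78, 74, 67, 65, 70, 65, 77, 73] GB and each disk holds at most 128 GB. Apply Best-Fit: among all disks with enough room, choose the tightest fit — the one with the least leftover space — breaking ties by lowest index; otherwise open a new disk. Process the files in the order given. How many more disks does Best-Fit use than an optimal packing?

0

Best-Fit: [80] [78] [74] [67] [65] [70] [65] [77] [73] → 9 disks.
9 files exceed 64 GB (half the capacity), and no two of those can share a disk, so at least 9 disks are needed.
So 9 is already optimal.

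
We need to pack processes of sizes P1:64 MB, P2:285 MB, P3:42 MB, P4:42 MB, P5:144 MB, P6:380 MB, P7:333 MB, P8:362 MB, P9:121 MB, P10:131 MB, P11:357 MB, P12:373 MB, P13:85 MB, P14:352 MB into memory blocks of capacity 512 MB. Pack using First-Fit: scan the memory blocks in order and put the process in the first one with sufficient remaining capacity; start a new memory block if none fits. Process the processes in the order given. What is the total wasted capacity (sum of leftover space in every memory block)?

P1 (64 MB) → memory block 1 (remaining 448 MB)
P2 (285 MB) → memory block 1 (remaining 163 MB)
P3 (42 MB) → memory block 1 (remaining 121 MB)
P4 (42 MB) → memory block 1 (remaining 79 MB)
P5 (144 MB) → memory block 2 (remaining 368 MB)
P6 (380 MB) → memory block 3 (remaining 132 MB)
P7 (333 MB) → memory block 2 (remaining 35 MB)
P8 (362 MB) → memory block 4 (remaining 150 MB)
P9 (121 MB) → memory block 3 (remaining 11 MB)
P10 (131 MB) → memory block 4 (remaining 19 MB)
P11 (357 MB) → memory block 5 (remaining 155 MB)
P12 (373 MB) → memory block 6 (remaining 139 MB)
P13 (85 MB) → memory block 5 (remaining 70 MB)
P14 (352 MB) → memory block 7 (remaining 160 MB)
7 memory blocks × 512 MB = 3584 MB; used 3071 MB; unused 513 MB.

513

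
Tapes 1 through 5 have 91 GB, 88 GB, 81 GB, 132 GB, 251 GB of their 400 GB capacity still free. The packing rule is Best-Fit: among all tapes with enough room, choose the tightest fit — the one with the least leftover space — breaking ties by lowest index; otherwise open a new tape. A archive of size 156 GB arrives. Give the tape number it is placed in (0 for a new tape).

Tapes with room: tape 5 (251 GB).
Tightest fit is tape 5 with 251 GB free.

5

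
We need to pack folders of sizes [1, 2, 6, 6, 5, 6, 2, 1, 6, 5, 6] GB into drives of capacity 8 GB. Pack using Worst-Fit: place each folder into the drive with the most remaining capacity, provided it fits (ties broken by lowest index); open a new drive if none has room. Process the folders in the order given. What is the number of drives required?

Put 1 GB in drive 1; 7 GB remain.
Put 2 GB in drive 1; 5 GB remain.
Put 6 GB in drive 2; 2 GB remain.
Put 6 GB in drive 3; 2 GB remain.
Put 5 GB in drive 1; 0 GB remain.
Put 6 GB in drive 4; 2 GB remain.
Put 2 GB in drive 2; 0 GB remain.
Put 1 GB in drive 3; 1 GB remain.
Put 6 GB in drive 5; 2 GB remain.
Put 5 GB in drive 6; 3 GB remain.
Put 6 GB in drive 7; 2 GB remain.

7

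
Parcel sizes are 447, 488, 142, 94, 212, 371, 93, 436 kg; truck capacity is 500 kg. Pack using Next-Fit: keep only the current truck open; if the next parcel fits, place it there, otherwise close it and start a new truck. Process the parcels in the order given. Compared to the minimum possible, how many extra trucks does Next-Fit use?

Next-Fit: [447] [488] [142,94,212] [371,93] [436] → 5 trucks.
Total size 2283 kg; any packing needs at least ⌈2283/500⌉ = 5 trucks.
So 5 is already optimal.

0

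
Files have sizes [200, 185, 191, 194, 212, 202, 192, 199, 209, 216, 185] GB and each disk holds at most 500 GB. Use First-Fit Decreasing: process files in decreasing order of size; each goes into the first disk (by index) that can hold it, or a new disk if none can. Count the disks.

6

Sorted descending: 216, 212, 209, 202, 200, 199, 194, 192, 191, 185, 185.
Put 216 GB in disk 1; 284 GB remain.
Put 212 GB in disk 1; 72 GB remain.
Put 209 GB in disk 2; 291 GB remain.
Put 202 GB in disk 2; 89 GB remain.
Put 200 GB in disk 3; 300 GB remain.
Put 199 GB in disk 3; 101 GB remain.
Put 194 GB in disk 4; 306 GB remain.
Put 192 GB in disk 4; 114 GB remain.
Put 191 GB in disk 5; 309 GB remain.
Put 185 GB in disk 5; 124 GB remain.
Put 185 GB in disk 6; 315 GB remain.
Final disks: [216,212] [209,202] [200,199] [194,192] [191,185] [185].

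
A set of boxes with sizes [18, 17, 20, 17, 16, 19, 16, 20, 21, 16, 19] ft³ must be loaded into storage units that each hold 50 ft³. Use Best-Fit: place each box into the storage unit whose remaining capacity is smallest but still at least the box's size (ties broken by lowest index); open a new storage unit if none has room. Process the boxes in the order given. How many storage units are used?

storage unit 1: place 18 ft³, 32 ft³ left
storage unit 1: place 17 ft³, 15 ft³ left
storage unit 2: place 20 ft³, 30 ft³ left
storage unit 2: place 17 ft³, 13 ft³ left
storage unit 3: place 16 ft³, 34 ft³ left
storage unit 3: place 19 ft³, 15 ft³ left
storage unit 4: place 16 ft³, 34 ft³ left
storage unit 4: place 20 ft³, 14 ft³ left
storage unit 5: place 21 ft³, 29 ft³ left
storage unit 5: place 16 ft³, 13 ft³ left
storage unit 6: place 19 ft³, 31 ft³ left

6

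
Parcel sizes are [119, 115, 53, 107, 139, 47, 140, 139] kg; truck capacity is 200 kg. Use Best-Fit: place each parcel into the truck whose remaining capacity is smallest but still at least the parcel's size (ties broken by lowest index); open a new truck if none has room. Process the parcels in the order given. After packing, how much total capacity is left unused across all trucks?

truck 1: place 119 kg, 81 kg left
truck 2: place 115 kg, 85 kg left
truck 1: place 53 kg, 28 kg left
truck 3: place 107 kg, 93 kg left
truck 4: place 139 kg, 61 kg left
truck 4: place 47 kg, 14 kg left
truck 5: place 140 kg, 60 kg left
truck 6: place 139 kg, 61 kg left
6 trucks × 200 kg = 1200 kg; used 859 kg; unused 341 kg.

341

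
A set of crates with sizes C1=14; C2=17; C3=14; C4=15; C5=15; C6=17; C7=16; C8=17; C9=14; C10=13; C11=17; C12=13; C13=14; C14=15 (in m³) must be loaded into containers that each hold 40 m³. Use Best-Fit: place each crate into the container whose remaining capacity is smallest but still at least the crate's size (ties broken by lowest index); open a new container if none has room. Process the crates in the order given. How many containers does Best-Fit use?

C1 (14 m³) → container 1 (remaining 26 m³)
C2 (17 m³) → container 1 (remaining 9 m³)
C3 (14 m³) → container 2 (remaining 26 m³)
C4 (15 m³) → container 2 (remaining 11 m³)
C5 (15 m³) → container 3 (remaining 25 m³)
C6 (17 m³) → container 3 (remaining 8 m³)
C7 (16 m³) → container 4 (remaining 24 m³)
C8 (17 m³) → container 4 (remaining 7 m³)
C9 (14 m³) → container 5 (remaining 26 m³)
C10 (13 m³) → container 5 (remaining 13 m³)
C11 (17 m³) → container 6 (remaining 23 m³)
C12 (13 m³) → container 5 (remaining 0 m³)
C13 (14 m³) → container 6 (remaining 9 m³)
C14 (15 m³) → container 7 (remaining 25 m³)

7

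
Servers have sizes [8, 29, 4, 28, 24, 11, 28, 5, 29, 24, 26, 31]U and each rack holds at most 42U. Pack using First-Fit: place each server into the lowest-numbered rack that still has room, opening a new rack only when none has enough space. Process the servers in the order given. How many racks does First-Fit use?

8 racks

8U → rack 1 (remaining 34U)
29U → rack 1 (remaining 5U)
4U → rack 1 (remaining 1U)
28U → rack 2 (remaining 14U)
24U → rack 3 (remaining 18U)
11U → rack 2 (remaining 3U)
28U → rack 4 (remaining 14U)
5U → rack 3 (remaining 13U)
29U → rack 5 (remaining 13U)
24U → rack 6 (remaining 18U)
26U → rack 7 (remaining 16U)
31U → rack 8 (remaining 11U)
Final racks: [8,29,4] [28,11] [24,5] [28] [29] [24] [26] [31].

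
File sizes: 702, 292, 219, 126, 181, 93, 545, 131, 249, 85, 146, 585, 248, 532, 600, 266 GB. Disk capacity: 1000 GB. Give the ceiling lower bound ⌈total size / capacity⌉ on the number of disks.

5 disks

Total size = 702 + 292 + 219 + 126 + 181 + 93 + 545 + 131 + 249 + 85 + 146 + 585 + 248 + 532 + 600 + 266 = 5000 GB.
⌈5000 / 1000⌉ = 5.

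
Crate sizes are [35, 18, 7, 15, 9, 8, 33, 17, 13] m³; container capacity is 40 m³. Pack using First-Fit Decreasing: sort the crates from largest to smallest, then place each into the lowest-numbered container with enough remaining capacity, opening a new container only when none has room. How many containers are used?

5

Sorted descending: 35, 33, 18, 17, 15, 13, 9, 8, 7.
35 m³ → container 1 (remaining 5 m³)
33 m³ → container 2 (remaining 7 m³)
18 m³ → container 3 (remaining 22 m³)
17 m³ → container 3 (remaining 5 m³)
15 m³ → container 4 (remaining 25 m³)
13 m³ → container 4 (remaining 12 m³)
9 m³ → container 4 (remaining 3 m³)
8 m³ → container 5 (remaining 32 m³)
7 m³ → container 2 (remaining 0 m³)
Final containers: [35] [33,7] [18,17] [15,13,9] [8].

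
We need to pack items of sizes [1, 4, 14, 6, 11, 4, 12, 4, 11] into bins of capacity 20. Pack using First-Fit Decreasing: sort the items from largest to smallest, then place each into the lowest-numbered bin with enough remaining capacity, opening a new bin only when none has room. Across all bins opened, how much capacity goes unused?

Sorted descending: 14, 12, 11, 11, 6, 4, 4, 4, 1.
Put 14 in bin 1; 6 remain.
Put 12 in bin 2; 8 remain.
Put 11 in bin 3; 9 remain.
Put 11 in bin 4; 9 remain.
Put 6 in bin 1; 0 remain.
Put 4 in bin 2; 4 remain.
Put 4 in bin 2; 0 remain.
Put 4 in bin 3; 5 remain.
Put 1 in bin 3; 4 remain.
4 bins × 20 = 80; used 67; unused 13.

13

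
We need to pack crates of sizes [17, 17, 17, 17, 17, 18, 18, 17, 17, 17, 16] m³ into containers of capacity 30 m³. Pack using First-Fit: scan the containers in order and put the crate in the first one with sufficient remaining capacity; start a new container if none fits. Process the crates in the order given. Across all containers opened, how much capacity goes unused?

17 m³ → container 1 (remaining 13 m³)
17 m³ → container 2 (remaining 13 m³)
17 m³ → container 3 (remaining 13 m³)
17 m³ → container 4 (remaining 13 m³)
17 m³ → container 5 (remaining 13 m³)
18 m³ → container 6 (remaining 12 m³)
18 m³ → container 7 (remaining 12 m³)
17 m³ → container 8 (remaining 13 m³)
17 m³ → container 9 (remaining 13 m³)
17 m³ → container 10 (remaining 13 m³)
16 m³ → container 11 (remaining 14 m³)
11 containers × 30 m³ = 330 m³; used 188 m³; unused 142 m³.

142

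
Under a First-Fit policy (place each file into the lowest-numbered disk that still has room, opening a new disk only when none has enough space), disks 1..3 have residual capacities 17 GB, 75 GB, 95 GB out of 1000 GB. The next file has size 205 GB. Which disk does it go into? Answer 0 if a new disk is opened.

0

No disk has ≥ 205 GB free, so a new disk is opened.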